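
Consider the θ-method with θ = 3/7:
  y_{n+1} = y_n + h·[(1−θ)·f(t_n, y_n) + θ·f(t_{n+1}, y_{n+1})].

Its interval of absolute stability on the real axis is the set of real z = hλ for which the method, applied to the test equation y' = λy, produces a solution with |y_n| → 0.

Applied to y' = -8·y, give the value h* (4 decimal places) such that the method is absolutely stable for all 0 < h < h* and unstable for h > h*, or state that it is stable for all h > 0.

Set f=λy, z=hλ:
  y_{n+1} = y_n + z·[4/7·y_n + 3/7·y_{n+1}] ⇒ (1 − 3/7z)y_{n+1} = (1 + 4/7z)y_n
  ⇒ R(z) = (1 + 4/7z)/(1 − 3/7z).

Boundary: |R(x)|=1, x<0.
x=-0.81: |R|=0.3987
R=−1: 1+4/7x = −1+3/7x ⇒ -1/7x=2 ⇒ x=2/(-1/7)=-14.0000
Confirm numerically:
  x=-11.840: |R|=0.94920 <1
  x=-9.767: |R|=0.88339 <1
  x=-7.408: |R|=0.77443 <1
  x=-14.313: |R|=1.00627 >1
  x=-14.105: |R|=1.00213 >1
So |R|<1 on (-14.0000, 0).

(-14.0000,0); λ=-8 ⇒ h* = (14)/8 = 1.7500.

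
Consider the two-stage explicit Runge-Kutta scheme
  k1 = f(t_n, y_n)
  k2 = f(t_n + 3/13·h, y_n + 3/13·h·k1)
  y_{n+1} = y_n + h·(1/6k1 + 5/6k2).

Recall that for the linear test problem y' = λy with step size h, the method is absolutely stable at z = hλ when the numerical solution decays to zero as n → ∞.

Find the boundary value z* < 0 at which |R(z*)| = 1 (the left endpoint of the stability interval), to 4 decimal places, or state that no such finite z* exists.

z* = -5.2000.

Test eqn y'=λy, z=hλ:
  k1=λy_n ⇒ h·k1=z·y_n;  k2=λ(1+3/13z)y_n ⇒ h·k2=z(1+3/13z)y_n
  y_{n+1}/y_n = 1 + 1/6z + 5/6z(1+3/13z) = 1 + z + 5/26z²
  R(z) = 1 + z + 5/26z².

Solve |R(x)|<1 on ℝ⁻.
x=-0.91: |R|=0.2492
R=1: x+5/26x²=0 ⇒ x=−26/5=-5.2000; min R=1−1/(4·5/26)=-0.3000>−1
Confirm numerically:
  x=-4.506: |R|=0.39862 <1
  x=-3.379: |R|=0.18330 <1
  x=-3.049: |R|=0.26123 <1
  x=-2.738: |R|=0.29634 <1
  x=-5.564: |R|=1.38948 >1
  x=-5.489: |R|=1.30506 >1
  x=-5.239: |R|=1.03929 >1
So |R|<1 on (-5.2000, 0).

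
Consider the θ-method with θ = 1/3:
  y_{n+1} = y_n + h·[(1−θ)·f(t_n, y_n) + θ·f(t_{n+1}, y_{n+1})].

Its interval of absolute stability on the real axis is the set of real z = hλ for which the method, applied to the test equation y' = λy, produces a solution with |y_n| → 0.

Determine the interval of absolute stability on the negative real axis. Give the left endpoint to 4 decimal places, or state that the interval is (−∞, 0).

On y'=λy, z=hλ:
  y_{n+1} = y_n + z·[2/3·y_n + 1/3·y_{n+1}] ⇒ (1 − 1/3z)y_{n+1} = (1 + 2/3z)y_n
  ⇒ R(z) = (1 + 2/3z)/(1 − 1/3z).

Need |R(x)|<1, x<0.
x=-1.6: |R|=0.0435
R=−1: 1+2/3x = −1+1/3x ⇒ -1/3x=2 ⇒ x=2/(-1/3)=-6.0000
Confirm numerically:
  x=-5.375: |R|=0.92537 <1
  x=-4.946: |R|=0.86735 <1
  x=-4.846: |R|=0.85292 <1
  x=-4.438: |R|=0.79000 <1
  x=-6.512: |R|=1.05383 >1
  x=-6.260: |R|=1.02808 >1
Interval (-6.0000, 0).

(-6.0000, 0).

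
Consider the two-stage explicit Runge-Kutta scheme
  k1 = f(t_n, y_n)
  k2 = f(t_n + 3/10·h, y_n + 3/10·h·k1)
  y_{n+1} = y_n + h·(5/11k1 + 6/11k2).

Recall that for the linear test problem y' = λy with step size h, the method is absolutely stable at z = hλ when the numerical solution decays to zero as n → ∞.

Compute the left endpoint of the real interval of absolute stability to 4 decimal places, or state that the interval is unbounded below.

left endpoint -6.1111.

Set f=λy, z=hλ:
  k1=λy_n ⇒ h·k1=z·y_n;  k2=λ(1+3/10z)y_n ⇒ h·k2=z(1+3/10z)y_n
  y_{n+1}/y_n = 1 + 5/11z + 6/11z(1+3/10z) = 1 + z + 9/55z²
  ⇒ R(z) = 1 + z + 9/55z².

Solve |R(x)|<1 on ℝ⁻.
x=-1.57: |R|=0.1667
R=1: x+9/55x²=0 ⇒ x=−55/9=-6.1111; min R=1−1/(4·9/55)=-0.5278>−1
Confirm numerically:
  x=-5.556: |R|=0.49531 <1
  x=-4.554: |R|=0.16036 <1
  x=-2.962: |R|=0.52635 <1
  x=-2.611: |R|=0.49544 <1
  x=-6.662: |R|=1.60055 >1
  x=-6.291: |R|=1.18518 >1
  x=-6.193: |R|=1.08299 >1
Stable set (-6.1111, 0).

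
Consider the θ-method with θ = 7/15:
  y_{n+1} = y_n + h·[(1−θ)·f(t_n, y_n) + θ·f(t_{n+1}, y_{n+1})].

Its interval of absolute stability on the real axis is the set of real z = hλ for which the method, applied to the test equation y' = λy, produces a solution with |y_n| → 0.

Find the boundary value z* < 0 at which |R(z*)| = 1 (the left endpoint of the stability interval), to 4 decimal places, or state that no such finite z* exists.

left endpoint -30.0000.

Test eqn y'=λy, z=hλ:
  y_{n+1} = y_n + z·[8/15·y_n + 7/15·y_{n+1}] ⇒ (1 − 7/15z)y_{n+1} = (1 + 8/15z)y_n
  Hence R(z) = (1 + 8/15z)/(1 − 7/15z).

Solve |R(x)|<1 on ℝ⁻.
x=-0.84: |R|=0.3966
R=−1: 1+8/15x = −1+7/15x ⇒ -1/15x=2 ⇒ x=2/(-1/15)=-30.0000
Confirm numerically:
  x=-25.755: |R|=0.97826 <1
  x=-25.314: |R|=0.97562 <1
  x=-22.344: |R|=0.95533 <1
  x=-19.693: |R|=0.93257 <1
  x=-30.196: |R|=1.00087 >1
  x=-30.153: |R|=1.00068 >1
Interval (-30.0000, 0).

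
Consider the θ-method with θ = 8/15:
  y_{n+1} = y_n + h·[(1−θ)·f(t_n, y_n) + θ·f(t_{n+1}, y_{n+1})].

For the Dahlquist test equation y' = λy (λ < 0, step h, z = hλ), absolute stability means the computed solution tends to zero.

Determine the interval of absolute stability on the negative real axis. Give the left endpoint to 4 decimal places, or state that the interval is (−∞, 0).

interval (−∞, 0).

Set f=λy, z=hλ:
  y_{n+1} = y_n + z·[7/15·y_n + 8/15·y_{n+1}] ⇒ (1 − 8/15z)y_{n+1} = (1 + 7/15z)y_n
  R(z) = (1 + 7/15z)/(1 − 8/15z).

Solve |R(x)|<1 on ℝ⁻.
x=-1.19: |R|=0.2720
x=-2: |R|=0.0323
x=-10: |R|=0.5789
x=-100: |R|=0.8405
θ=8/15≥1/2 ⇒ |1+7/15x|<|1−8/15x| ∀x<0 ⇒ unbounded interval.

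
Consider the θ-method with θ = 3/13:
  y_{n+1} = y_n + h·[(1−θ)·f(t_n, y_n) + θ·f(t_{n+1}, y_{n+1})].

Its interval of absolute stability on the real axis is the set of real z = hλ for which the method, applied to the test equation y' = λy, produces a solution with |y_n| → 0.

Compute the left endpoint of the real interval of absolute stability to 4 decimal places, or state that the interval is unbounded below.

With y'=λy (z=hλ):
  y_{n+1} = y_n + z·[10/13·y_n + 3/13·y_{n+1}] ⇒ (1 − 3/13z)y_{n+1} = (1 + 10/13z)y_n
  so R(z) = (1 + 10/13z)/(1 − 3/13z).

Boundary: |R(x)|=1, x<0.
x=-1.38: |R|=0.0467
R=−1: 1+10/13x = −1+3/13x ⇒ -7/13x=2 ⇒ x=2/(-7/13)=-3.7143
Confirm numerically:
  x=-2.628: |R|=0.63589 <1
  x=-1.998: |R|=0.36748 <1
  x=-1.977: |R|=0.35761 <1
  x=-1.844: |R|=0.29355 <1
  x=-3.881: |R|=1.04736 >1
  x=-3.770: |R|=1.01604 >1
So |R|<1 on (-3.7143, 0).

z* = -3.7143.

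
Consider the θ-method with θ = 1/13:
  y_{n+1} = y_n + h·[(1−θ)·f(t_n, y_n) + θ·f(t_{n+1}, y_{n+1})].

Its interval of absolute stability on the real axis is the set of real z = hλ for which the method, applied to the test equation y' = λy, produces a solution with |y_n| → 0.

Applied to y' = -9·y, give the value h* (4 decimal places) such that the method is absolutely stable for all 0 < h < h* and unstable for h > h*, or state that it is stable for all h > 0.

Test eqn y'=λy, z=hλ:
  y_{n+1} = y_n + z·[12/13·y_n + 1/13·y_{n+1}] ⇒ (1 − 1/13z)y_{n+1} = (1 + 12/13z)y_n
  ⇒ R(z) = (1 + 12/13z)/(1 − 1/13z).

Boundary: |R(x)|=1, x<0.
x=-1.11: |R|=0.0227
R=−1: 1+12/13x = −1+1/13x ⇒ -11/13x=2 ⇒ x=2/(-11/13)=-2.3636
Confirm numerically:
  x=-2.232: |R|=0.90494 <1
  x=-1.992: |R|=0.72732 <1
  x=-1.520: |R|=0.36088 <1
  x=-0.988: |R|=0.08178 <1
  x=-2.732: |R|=1.25756 >1
  x=-2.723: |R|=1.25142 >1
  x=-2.673: |R|=1.21712 >1
Interval (-2.3636, 0).

(-2.3636,0); λ=-9 ⇒ h* = (26/11)/9 = 0.2626.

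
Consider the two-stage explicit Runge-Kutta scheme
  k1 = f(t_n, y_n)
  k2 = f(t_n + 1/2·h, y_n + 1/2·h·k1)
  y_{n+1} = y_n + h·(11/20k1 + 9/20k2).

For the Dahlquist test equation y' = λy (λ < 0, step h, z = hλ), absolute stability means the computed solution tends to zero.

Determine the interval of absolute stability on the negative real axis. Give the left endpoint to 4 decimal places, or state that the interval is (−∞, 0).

Test eqn y'=λy, z=hλ:
  k1=λy_n ⇒ h·k1=z·y_n;  k2=λ(1+1/2z)y_n ⇒ h·k2=z(1+1/2z)y_n
  y_{n+1}/y_n = 1 + 11/20z + 9/20z(1+1/2z) = 1 + z + 9/40z²
  Hence R(z) = 1 + z + 9/40z².

Solve |R(x)|<1 on ℝ⁻.
x=-0.5: |R|=0.5563
R=1: x+9/40x²=0 ⇒ x=−40/9=-4.4444; min R=1−1/(4·9/40)=-0.1111>−1
Confirm numerically:
  x=-4.360: |R|=0.91716 <1
  x=-3.400: |R|=0.20100 <1
  x=-2.522: |R|=0.09089 <1
  x=-1.802: |R|=0.07138 <1
  x=-4.862: |R|=1.45678 >1
  x=-4.691: |R|=1.26023 >1
  x=-4.518: |R|=1.07477 >1
So |R|<1 on (-4.4444, 0).

(-4.4444, 0).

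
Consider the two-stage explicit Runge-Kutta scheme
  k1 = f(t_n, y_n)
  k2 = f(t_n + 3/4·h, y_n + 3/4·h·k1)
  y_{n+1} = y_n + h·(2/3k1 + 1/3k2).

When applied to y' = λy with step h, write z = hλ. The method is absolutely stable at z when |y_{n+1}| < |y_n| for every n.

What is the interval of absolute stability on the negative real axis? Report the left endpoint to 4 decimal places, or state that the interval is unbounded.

(-4.0000, 0).

Set f=λy, z=hλ:
  k1=λy_n ⇒ h·k1=z·y_n;  k2=λ(1+3/4z)y_n ⇒ h·k2=z(1+3/4z)y_n
  y_{n+1}/y_n = 1 + 2/3z + 1/3z(1+3/4z) = 1 + z + 1/4z²
  R(z) = 1 + z + 1/4z².

Boundary: |R(x)|=1, x<0.
x=-1.5: |R|=0.0625
R=1: x+1/4x²=0 ⇒ x=−4=-4.0000; min R=1−1/(4·1/4)=0.0000>−1
Confirm numerically:
  x=-3.738: |R|=0.75516 <1
  x=-3.546: |R|=0.59753 <1
  x=-3.273: |R|=0.40513 <1
  x=-2.769: |R|=0.14784 <1
  x=-4.346: |R|=1.37593 >1
  x=-4.069: |R|=1.07019 >1
  x=-4.051: |R|=1.05165 >1
Interval (-4.0000, 0).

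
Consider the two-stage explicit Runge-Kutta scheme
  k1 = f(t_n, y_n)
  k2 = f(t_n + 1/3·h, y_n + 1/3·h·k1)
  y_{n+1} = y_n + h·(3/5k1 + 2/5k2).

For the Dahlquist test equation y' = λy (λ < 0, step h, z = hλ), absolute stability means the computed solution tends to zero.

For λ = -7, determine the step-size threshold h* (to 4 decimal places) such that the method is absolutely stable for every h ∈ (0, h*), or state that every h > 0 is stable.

On y'=λy, z=hλ:
  k1=λy_n ⇒ h·k1=z·y_n;  k2=λ(1+1/3z)y_n ⇒ h·k2=z(1+1/3z)y_n
  y_{n+1}/y_n = 1 + 3/5z + 2/5z(1+1/3z) = 1 + z + 2/15z²
  ⇒ R(z) = 1 + z + 2/15z².

Find x<0 with |R(x)|<1.
x=-0.89: |R|=0.2156
R=1: x+2/15x²=0 ⇒ x=−15/2=-7.5000; min R=1−1/(4·2/15)=-0.8750>−1
Confirm numerically:
  x=-7.288: |R|=0.79399 <1
  x=-5.808: |R|=0.31028 <1
  x=-4.572: |R|=0.78491 <1
  x=-3.685: |R|=0.87444 <1
  x=-7.727: |R|=1.23387 >1
  x=-7.584: |R|=1.08494 >1
Stable set (-7.5000, 0).

(-7.5000,0); λ=-7 ⇒ h* = (15/2)/7 = 1.0714.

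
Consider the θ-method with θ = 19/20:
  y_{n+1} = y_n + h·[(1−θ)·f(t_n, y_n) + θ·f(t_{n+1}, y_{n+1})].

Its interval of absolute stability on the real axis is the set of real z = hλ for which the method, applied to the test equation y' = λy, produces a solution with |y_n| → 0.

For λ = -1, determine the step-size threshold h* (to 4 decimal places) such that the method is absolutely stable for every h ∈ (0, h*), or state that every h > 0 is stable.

(−∞, 0) — no finite endpoint. Any h>0 works for λ=-1.

On y'=λy, z=hλ:
  y_{n+1} = y_n + z·[1/20·y_n + 19/20·y_{n+1}] ⇒ (1 − 19/20z)y_{n+1} = (1 + 1/20z)y_n
  so R(z) = (1 + 1/20z)/(1 − 19/20z).

Find x<0 with |R(x)|<1.
x=-0.86: |R|=0.5267
x=-2: |R|=0.3103
x=-10: |R|=0.0476
x=-100: |R|=0.0417
θ=19/20≥1/2 ⇒ |1+1/20x|<|1−19/20x| ∀x<0 ⇒ interval (−∞,0).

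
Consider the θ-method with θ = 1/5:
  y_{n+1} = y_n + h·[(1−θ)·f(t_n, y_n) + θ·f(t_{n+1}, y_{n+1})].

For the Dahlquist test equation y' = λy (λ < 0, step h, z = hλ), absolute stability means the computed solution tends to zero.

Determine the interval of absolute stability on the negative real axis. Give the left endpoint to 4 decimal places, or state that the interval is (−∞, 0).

Set f=λy, z=hλ:
  y_{n+1} = y_n + z·[4/5·y_n + 1/5·y_{n+1}] ⇒ (1 − 1/5z)y_{n+1} = (1 + 4/5z)y_n
  R(z) = (1 + 4/5z)/(1 − 1/5z).

Need |R(x)|<1, x<0.
x=-0.46: |R|=0.5788
R=−1: 1+4/5x = −1+1/5x ⇒ -3/5x=2 ⇒ x=2/(-3/5)=-3.3333
Confirm numerically:
  x=-3.145: |R|=0.93063 <1
  x=-1.680: |R|=0.25749 <1
  x=-1.368: |R|=0.07412 <1
  x=-3.513: |R|=1.06331 >1
  x=-3.369: |R|=1.01279 >1
Interval (-3.3333, 0).

(-3.3333, 0).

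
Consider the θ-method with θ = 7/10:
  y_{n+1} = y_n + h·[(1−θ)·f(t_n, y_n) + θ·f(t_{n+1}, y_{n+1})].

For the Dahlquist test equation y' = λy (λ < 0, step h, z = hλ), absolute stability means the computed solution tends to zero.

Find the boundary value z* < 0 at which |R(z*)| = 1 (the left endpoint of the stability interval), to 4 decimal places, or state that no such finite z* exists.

(−∞, 0) — no finite endpoint.

Set f=λy, z=hλ:
  y_{n+1} = y_n + z·[3/10·y_n + 7/10·y_{n+1}] ⇒ (1 − 7/10z)y_{n+1} = (1 + 3/10z)y_n
  R(z) = (1 + 3/10z)/(1 − 7/10z).

Solve |R(x)|<1 on ℝ⁻.
x=-1.24: |R|=0.3362
x=-2: |R|=0.1667
x=-10: |R|=0.2500
x=-100: |R|=0.4085
θ=7/10≥1/2 ⇒ |1+3/10x|<|1−7/10x| ∀x<0 ⇒ stable on all of ℝ⁻.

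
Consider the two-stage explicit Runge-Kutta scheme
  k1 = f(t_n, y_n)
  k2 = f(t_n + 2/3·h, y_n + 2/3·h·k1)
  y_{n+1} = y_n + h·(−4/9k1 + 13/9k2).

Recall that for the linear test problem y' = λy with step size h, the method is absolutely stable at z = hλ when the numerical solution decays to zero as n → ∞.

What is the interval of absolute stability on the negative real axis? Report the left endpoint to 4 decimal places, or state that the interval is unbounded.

z∈(-1.0385,0).

On y'=λy, z=hλ:
  k1=λy_n ⇒ h·k1=z·y_n;  k2=λ(1+2/3z)y_n ⇒ h·k2=z(1+2/3z)y_n
  y_{n+1}/y_n = 1 − 4/9z + 13/9z(1+2/3z) = 1 + z + 26/27z²
  so R(z) = 1 + z + 26/27z².

Need |R(x)|<1, x<0.
x=-0.32: |R|=0.7786
R=1: x+26/27x²=0 ⇒ x=−27/26=-1.0385; min R=1−1/(4·26/27)=0.7404>−1
Confirm numerically:
  x=-0.943: |R|=0.91331 <1
  x=-0.924: |R|=0.89815 <1
  x=-0.918: |R|=0.89351 <1
  x=-0.718: |R|=0.77843 <1
  x=-1.309: |R|=1.34102 >1
  x=-1.076: |R|=1.03890 >1
Interval (-1.0385, 0).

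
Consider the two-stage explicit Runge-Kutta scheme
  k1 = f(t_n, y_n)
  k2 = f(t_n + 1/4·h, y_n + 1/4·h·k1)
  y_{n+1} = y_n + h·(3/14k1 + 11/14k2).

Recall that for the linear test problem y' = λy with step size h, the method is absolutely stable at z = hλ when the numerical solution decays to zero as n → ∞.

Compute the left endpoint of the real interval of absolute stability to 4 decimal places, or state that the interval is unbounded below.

Set f=λy, z=hλ:
  k1=λy_n ⇒ h·k1=z·y_n;  k2=λ(1+1/4z)y_n ⇒ h·k2=z(1+1/4z)y_n
  y_{n+1}/y_n = 1 + 3/14z + 11/14z(1+1/4z) = 1 + z + 11/56z²
  ⇒ R(z) = 1 + z + 11/56z².

Need |R(x)|<1, x<0.
x=-1.25: |R|=0.0569
R=1: x+11/56x²=0 ⇒ x=−56/11=-5.0909; min R=1−1/(4·11/56)=-0.2727>−1
Confirm numerically:
  x=-4.969: |R|=0.88101 <1
  x=-3.311: |R|=0.15761 <1
  x=-3.166: |R|=0.19709 <1
  x=-2.183: |R|=0.24692 <1
  x=-5.664: |R|=1.63760 >1
  x=-5.239: |R|=1.15240 >1
Interval (-5.0909, 0).

z* = -5.0909.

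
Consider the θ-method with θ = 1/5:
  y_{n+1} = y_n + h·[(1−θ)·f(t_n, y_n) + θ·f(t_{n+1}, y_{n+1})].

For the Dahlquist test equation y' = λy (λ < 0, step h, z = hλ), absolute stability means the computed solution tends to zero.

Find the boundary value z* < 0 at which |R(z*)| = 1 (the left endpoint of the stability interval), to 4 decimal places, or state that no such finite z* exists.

left endpoint -3.3333.

Set f=λy, z=hλ:
  y_{n+1} = y_n + z·[4/5·y_n + 1/5·y_{n+1}] ⇒ (1 − 1/5z)y_{n+1} = (1 + 4/5z)y_n
  ⇒ R(z) = (1 + 4/5z)/(1 − 1/5z).

Need |R(x)|<1, x<0.
x=-1.61: |R|=0.2179
R=−1: 1+4/5x = −1+1/5x ⇒ -3/5x=2 ⇒ x=2/(-3/5)=-3.3333
Confirm numerically:
  x=-2.468: |R|=0.65238 <1
  x=-1.906: |R|=0.37996 <1
  x=-1.480: |R|=0.14198 <1
  x=-3.860: |R|=1.17833 >1
  x=-3.739: |R|=1.13926 >1
  x=-3.571: |R|=1.08319 >1
Interval (-3.3333, 0).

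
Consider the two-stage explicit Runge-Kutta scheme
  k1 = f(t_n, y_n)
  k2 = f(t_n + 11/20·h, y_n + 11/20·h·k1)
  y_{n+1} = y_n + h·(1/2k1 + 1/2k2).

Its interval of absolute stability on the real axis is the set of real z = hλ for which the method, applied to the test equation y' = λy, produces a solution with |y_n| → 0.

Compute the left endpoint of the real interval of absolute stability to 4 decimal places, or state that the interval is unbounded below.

z* = -3.6364.

Set f=λy, z=hλ:
  k1=λy_n ⇒ h·k1=z·y_n;  k2=λ(1+11/20z)y_n ⇒ h·k2=z(1+11/20z)y_n
  y_{n+1}/y_n = 1 + 1/2z + 1/2z(1+11/20z) = 1 + z + 11/40z²
  so R(z) = 1 + z + 11/40z².

Solve |R(x)|<1 on ℝ⁻.
x=-0.45: |R|=0.6057
R=1: x+11/40x²=0 ⇒ x=−40/11=-3.6364; min R=1−1/(4·11/40)=0.0909>−1
Confirm numerically:
  x=-2.836: |R|=0.37580 <1
  x=-2.313: |R|=0.15824 <1
  x=-1.777: |R|=0.09138 <1
  x=-3.899: |R|=1.28161 >1
  x=-3.781: |R|=1.15039 >1
  x=-3.662: |R|=1.02582 >1
Stable set (-3.6364, 0).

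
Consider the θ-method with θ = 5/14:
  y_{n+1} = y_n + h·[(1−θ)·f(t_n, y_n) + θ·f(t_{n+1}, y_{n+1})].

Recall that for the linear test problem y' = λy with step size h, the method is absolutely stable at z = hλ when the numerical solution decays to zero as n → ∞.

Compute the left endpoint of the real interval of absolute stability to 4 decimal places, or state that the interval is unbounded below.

Set f=λy, z=hλ:
  y_{n+1} = y_n + z·[9/14·y_n + 5/14·y_{n+1}] ⇒ (1 − 5/14z)y_{n+1} = (1 + 9/14z)y_n
  ⇒ R(z) = (1 + 9/14z)/(1 − 5/14z).

Solve |R(x)|<1 on ℝ⁻.
x=-0.77: |R|=0.3961
R=−1: 1+9/14x = −1+5/14x ⇒ -2/7x=2 ⇒ x=2/(-2/7)=-7.0000
Confirm numerically:
  x=-6.288: |R|=0.93732 <1
  x=-5.715: |R|=0.87927 <1
  x=-5.145: |R|=0.81322 <1
  x=-3.190: |R|=0.49115 <1
  x=-7.350: |R|=1.02759 >1
  x=-7.229: |R|=1.01827 >1
Interval (-7.0000, 0).

z* = -7.0000.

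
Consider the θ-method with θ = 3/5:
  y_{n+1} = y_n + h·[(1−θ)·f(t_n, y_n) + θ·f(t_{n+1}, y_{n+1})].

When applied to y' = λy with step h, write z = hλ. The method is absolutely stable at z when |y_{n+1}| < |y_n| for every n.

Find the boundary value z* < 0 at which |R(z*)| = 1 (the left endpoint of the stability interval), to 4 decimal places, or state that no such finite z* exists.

interval (−∞, 0).

Test eqn y'=λy, z=hλ:
  y_{n+1} = y_n + z·[2/5·y_n + 3/5·y_{n+1}] ⇒ (1 − 3/5z)y_{n+1} = (1 + 2/5z)y_n
  so R(z) = (1 + 2/5z)/(1 − 3/5z).

Solve |R(x)|<1 on ℝ⁻.
x=-1.64: |R|=0.1734
x=-2: |R|=0.0909
x=-10: |R|=0.4286
x=-100: |R|=0.6393
θ=3/5≥1/2 ⇒ |1+2/5x|<|1−3/5x| ∀x<0 ⇒ interval (−∞,0).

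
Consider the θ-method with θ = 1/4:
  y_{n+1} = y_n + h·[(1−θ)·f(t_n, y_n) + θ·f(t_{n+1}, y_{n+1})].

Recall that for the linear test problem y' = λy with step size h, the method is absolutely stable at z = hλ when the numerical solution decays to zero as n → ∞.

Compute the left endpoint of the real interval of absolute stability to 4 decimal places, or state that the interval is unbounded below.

On y'=λy, z=hλ:
  y_{n+1} = y_n + z·[3/4·y_n + 1/4·y_{n+1}] ⇒ (1 − 1/4z)y_{n+1} = (1 + 3/4z)y_n
  R(z) = (1 + 3/4z)/(1 − 1/4z).

Solve |R(x)|<1 on ℝ⁻.
x=-0.87: |R|=0.2854
R=−1: 1+3/4x = −1+1/4x ⇒ -1/2x=2 ⇒ x=2/(-1/2)=-4.0000
Confirm numerically:
  x=-3.369: |R|=0.82874 <1
  x=-2.449: |R|=0.51900 <1
  x=-1.842: |R|=0.26121 <1
  x=-1.674: |R|=0.18012 <1
  x=-4.513: |R|=1.12052 >1
  x=-4.068: |R|=1.01686 >1
Interval (-4.0000, 0).

z* = -4.0000.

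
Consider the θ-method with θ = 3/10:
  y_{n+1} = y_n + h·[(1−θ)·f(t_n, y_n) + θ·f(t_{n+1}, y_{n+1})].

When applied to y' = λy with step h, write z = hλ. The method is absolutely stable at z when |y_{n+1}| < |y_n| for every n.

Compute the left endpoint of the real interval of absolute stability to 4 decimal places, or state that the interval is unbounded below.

z* = -5.0000.

On y'=λy, z=hλ:
  y_{n+1} = y_n + z·[7/10·y_n + 3/10·y_{n+1}] ⇒ (1 − 3/10z)y_{n+1} = (1 + 7/10z)y_n
  R(z) = (1 + 7/10z)/(1 − 3/10z).

Boundary: |R(x)|=1, x<0.
x=-1.07: |R|=0.1900
R=−1: 1+7/10x = −1+3/10x ⇒ -2/5x=2 ⇒ x=2/(-2/5)=-5.0000
Confirm numerically:
  x=-4.665: |R|=0.94416 <1
  x=-4.237: |R|=0.86562 <1
  x=-2.544: |R|=0.44283 <1
  x=-5.472: |R|=1.07147 >1
  x=-5.351: |R|=1.05389 >1
Stable set (-5.0000, 0).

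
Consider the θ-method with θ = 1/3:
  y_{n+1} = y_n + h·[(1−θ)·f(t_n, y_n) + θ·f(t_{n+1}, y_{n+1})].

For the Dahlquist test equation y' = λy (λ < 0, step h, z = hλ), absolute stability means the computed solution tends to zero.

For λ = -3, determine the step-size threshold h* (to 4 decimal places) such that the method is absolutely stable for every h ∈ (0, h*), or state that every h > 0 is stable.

With y'=λy (z=hλ):
  y_{n+1} = y_n + z·[2/3·y_n + 1/3·y_{n+1}] ⇒ (1 − 1/3z)y_{n+1} = (1 + 2/3z)y_n
  ⇒ R(z) = (1 + 2/3z)/(1 − 1/3z).

Boundary: |R(x)|=1, x<0.
x=-0.7: |R|=0.4324
R=−1: 1+2/3x = −1+1/3x ⇒ -1/3x=2 ⇒ x=2/(-1/3)=-6.0000
Confirm numerically:
  x=-5.084: |R|=0.88669 <1
  x=-5.061: |R|=0.88351 <1
  x=-3.516: |R|=0.61878 <1
  x=-6.324: |R|=1.03475 >1
  x=-6.297: |R|=1.03195 >1
Interval (-6.0000, 0).

(-6.0000,0); λ=-3 ⇒ h* = (6)/3 = 2.0000.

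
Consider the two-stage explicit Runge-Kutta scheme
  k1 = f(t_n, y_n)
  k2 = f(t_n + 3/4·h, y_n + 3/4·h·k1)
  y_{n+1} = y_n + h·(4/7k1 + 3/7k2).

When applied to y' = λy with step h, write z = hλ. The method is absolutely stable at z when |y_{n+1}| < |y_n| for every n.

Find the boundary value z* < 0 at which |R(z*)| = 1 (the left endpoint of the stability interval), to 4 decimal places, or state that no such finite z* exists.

Set f=λy, z=hλ:
  k1=λy_n ⇒ h·k1=z·y_n;  k2=λ(1+3/4z)y_n ⇒ h·k2=z(1+3/4z)y_n
  y_{n+1}/y_n = 1 + 4/7z + 3/7z(1+3/4z) = 1 + z + 9/28z²
  ⇒ R(z) = 1 + z + 9/28z².

Need |R(x)|<1, x<0.
x=-1.43: |R|=0.2273
R=1: x+9/28x²=0 ⇒ x=−28/9=-3.1111; min R=1−1/(4·9/28)=0.2222>−1
Confirm numerically:
  x=-2.527: |R|=0.52556 <1
  x=-2.459: |R|=0.48458 <1
  x=-1.631: |R|=0.22405 <1
  x=-1.513: |R|=0.22280 <1
  x=-3.613: |R|=1.58285 >1
  x=-3.512: |R|=1.45255 >1
  x=-3.429: |R|=1.35037 >1
Stable set (-3.1111, 0).

left endpoint -3.1111.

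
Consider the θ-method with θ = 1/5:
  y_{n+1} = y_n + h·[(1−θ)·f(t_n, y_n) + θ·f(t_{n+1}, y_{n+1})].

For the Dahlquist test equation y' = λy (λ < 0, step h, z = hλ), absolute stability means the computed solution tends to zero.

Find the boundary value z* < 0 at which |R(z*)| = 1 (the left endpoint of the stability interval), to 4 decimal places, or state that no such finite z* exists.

left endpoint -3.3333.

Test eqn y'=λy, z=hλ:
  y_{n+1} = y_n + z·[4/5·y_n + 1/5·y_{n+1}] ⇒ (1 − 1/5z)y_{n+1} = (1 + 4/5z)y_n
  ⇒ R(z) = (1 + 4/5z)/(1 − 1/5z).

Boundary: |R(x)|=1, x<0.
x=-1.6: |R|=0.2121
R=−1: 1+4/5x = −1+1/5x ⇒ -3/5x=2 ⇒ x=2/(-3/5)=-3.3333
Confirm numerically:
  x=-2.918: |R|=0.84264 <1
  x=-1.610: |R|=0.21785 <1
  x=-1.424: |R|=0.10834 <1
  x=-3.867: |R|=1.18056 >1
  x=-3.534: |R|=1.07054 >1
Interval (-3.3333, 0).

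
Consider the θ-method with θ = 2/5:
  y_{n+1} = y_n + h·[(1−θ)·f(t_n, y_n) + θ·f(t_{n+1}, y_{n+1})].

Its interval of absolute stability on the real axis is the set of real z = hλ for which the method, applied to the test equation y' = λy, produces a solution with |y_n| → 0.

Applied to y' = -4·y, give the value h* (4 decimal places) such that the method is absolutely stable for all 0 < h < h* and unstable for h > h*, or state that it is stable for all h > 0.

With y'=λy (z=hλ):
  y_{n+1} = y_n + z·[3/5·y_n + 2/5·y_{n+1}] ⇒ (1 − 2/5z)y_{n+1} = (1 + 3/5z)y_n
  so R(z) = (1 + 3/5z)/(1 − 2/5z).

Need |R(x)|<1, x<0.
x=-1.43: |R|=0.0903
R=−1: 1+3/5x = −1+2/5x ⇒ -1/5x=2 ⇒ x=2/(-1/5)=-10.0000
Confirm numerically:
  x=-9.746: |R|=0.98963 <1
  x=-6.497: |R|=0.80532 <1
  x=-6.448: |R|=0.80152 <1
  x=-5.730: |R|=0.74058 <1
  x=-10.594: |R|=1.02268 >1
  x=-10.393: |R|=1.01524 >1
So |R|<1 on (-10.0000, 0).

(-10.0000,0); λ=-4 ⇒ h* = (10)/4 = 2.5000.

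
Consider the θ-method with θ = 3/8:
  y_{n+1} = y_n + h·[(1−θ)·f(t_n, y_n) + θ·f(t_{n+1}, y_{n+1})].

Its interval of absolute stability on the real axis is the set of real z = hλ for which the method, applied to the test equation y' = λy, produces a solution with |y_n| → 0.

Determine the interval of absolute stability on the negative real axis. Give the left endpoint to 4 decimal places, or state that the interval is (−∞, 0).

Set f=λy, z=hλ:
  y_{n+1} = y_n + z·[5/8·y_n + 3/8·y_{n+1}] ⇒ (1 − 3/8z)y_{n+1} = (1 + 5/8z)y_n
  so R(z) = (1 + 5/8z)/(1 − 3/8z).

Need |R(x)|<1, x<0.
x=-1.79: |R|=0.0711
R=−1: 1+5/8x = −1+3/8x ⇒ -1/4x=2 ⇒ x=2/(-1/4)=-8.0000
Confirm numerically:
  x=-7.101: |R|=0.93864 <1
  x=-6.271: |R|=0.87103 <1
  x=-5.999: |R|=0.84606 <1
  x=-5.483: |R|=0.79410 <1
  x=-8.505: |R|=1.03014 >1
  x=-8.130: |R|=1.00803 >1
Stable set (-8.0000, 0).

(-8.0000, 0).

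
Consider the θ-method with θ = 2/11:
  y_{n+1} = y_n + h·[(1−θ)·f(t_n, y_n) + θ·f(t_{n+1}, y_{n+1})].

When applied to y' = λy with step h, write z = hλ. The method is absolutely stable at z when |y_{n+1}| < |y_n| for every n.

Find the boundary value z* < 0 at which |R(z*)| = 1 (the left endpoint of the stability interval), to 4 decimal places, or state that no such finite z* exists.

With y'=λy (z=hλ):
  y_{n+1} = y_n + z·[9/11·y_n + 2/11·y_{n+1}] ⇒ (1 − 2/11z)y_{n+1} = (1 + 9/11z)y_n
  so R(z) = (1 + 9/11z)/(1 − 2/11z).

Find x<0 with |R(x)|<1.
x=-1.76: |R|=0.3333
R=−1: 1+9/11x = −1+2/11x ⇒ -7/11x=2 ⇒ x=2/(-7/11)=-3.1429
Confirm numerically:
  x=-3.029: |R|=0.95328 <1
  x=-2.750: |R|=0.83333 <1
  x=-2.186: |R|=0.56427 <1
  x=-1.512: |R|=0.18597 <1
  x=-3.632: |R|=1.18747 >1
  x=-3.434: |R|=1.11406 >1
Interval (-3.1429, 0).

left endpoint -3.1429.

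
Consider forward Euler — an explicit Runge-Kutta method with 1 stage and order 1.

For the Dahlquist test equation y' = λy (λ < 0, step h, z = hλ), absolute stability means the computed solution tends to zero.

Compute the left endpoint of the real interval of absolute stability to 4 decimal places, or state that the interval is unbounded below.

z* = -2.0000.

With y'=λy (z=hλ):
  order 1, 1-stage ⇒ R(z)=1+z
  (e.g. R(-1.12)=-0.12000, |R|=0.12000)

Solve |R(x)|<1 on ℝ⁻.
x=-1.12: |R|=0.1200
|R(-2.34)|=1.3400 |R(-1.98)|=0.9800 |R(-1.63)|=0.6300
Bisect:
  x_lo=-2.7033 |R|=1.7033  x_hi=-0.1893 |R|=0.8107
  mid=-1.44629 |R|=0.44629 →hi
  mid=-2.07481 |R|=1.07481 →lo
  mid=-1.76055 |R|=0.76055 →hi
  mid=-1.91768 |R|=0.91768 →hi
  mid=-1.99624 |R|=0.99624 →hi
  mid=-2.03552 |R|=1.03552 →lo
  mid=-2.01588 |R|=1.01588 →lo
  mid=-2.00606 |R|=1.00606 →lo
  mid=-2.00115 |R|=1.00115 →lo
  mid=-1.99870 |R|=0.99870 →hi
  ...
  [-2.00008,-1.99992] ⇒ x*=-2.0000
So |R|<1 on (-2.0000, 0).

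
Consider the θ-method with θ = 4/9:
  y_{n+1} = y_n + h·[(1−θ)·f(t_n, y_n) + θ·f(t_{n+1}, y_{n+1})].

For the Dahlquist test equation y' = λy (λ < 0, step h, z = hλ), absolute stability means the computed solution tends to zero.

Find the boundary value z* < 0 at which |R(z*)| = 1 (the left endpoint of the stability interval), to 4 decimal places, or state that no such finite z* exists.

left endpoint -18.0000.

Test eqn y'=λy, z=hλ:
  y_{n+1} = y_n + z·[5/9·y_n + 4/9·y_{n+1}] ⇒ (1 − 4/9z)y_{n+1} = (1 + 5/9z)y_n
  so R(z) = (1 + 5/9z)/(1 − 4/9z).

Boundary: |R(x)|=1, x<0.
x=-1.07: |R|=0.2748
R=−1: 1+5/9x = −1+4/9x ⇒ -1/9x=2 ⇒ x=2/(-1/9)=-18.0000
Confirm numerically:
  x=-12.900: |R|=0.91584 <1
  x=-10.585: |R|=0.85557 <1
  x=-8.995: |R|=0.79980 <1
  x=-18.129: |R|=1.00158 >1
  x=-18.094: |R|=1.00116 >1
Stable set (-18.0000, 0).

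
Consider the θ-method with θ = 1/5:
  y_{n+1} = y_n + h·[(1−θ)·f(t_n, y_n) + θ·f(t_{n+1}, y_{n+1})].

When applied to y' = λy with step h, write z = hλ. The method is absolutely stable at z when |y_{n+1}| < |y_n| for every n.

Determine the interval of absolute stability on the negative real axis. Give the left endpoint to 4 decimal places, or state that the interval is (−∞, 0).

(-3.3333, 0).

With y'=λy (z=hλ):
  y_{n+1} = y_n + z·[4/5·y_n + 1/5·y_{n+1}] ⇒ (1 − 1/5z)y_{n+1} = (1 + 4/5z)y_n
  R(z) = (1 + 4/5z)/(1 − 1/5z).

Boundary: |R(x)|=1, x<0.
x=-0.64: |R|=0.4326
R=−1: 1+4/5x = −1+1/5x ⇒ -3/5x=2 ⇒ x=2/(-3/5)=-3.3333
Confirm numerically:
  x=-3.188: |R|=0.94675 <1
  x=-2.672: |R|=0.74140 <1
  x=-2.471: |R|=0.65373 <1
  x=-3.864: |R|=1.17960 >1
  x=-3.839: |R|=1.17163 >1
Interval (-3.3333, 0).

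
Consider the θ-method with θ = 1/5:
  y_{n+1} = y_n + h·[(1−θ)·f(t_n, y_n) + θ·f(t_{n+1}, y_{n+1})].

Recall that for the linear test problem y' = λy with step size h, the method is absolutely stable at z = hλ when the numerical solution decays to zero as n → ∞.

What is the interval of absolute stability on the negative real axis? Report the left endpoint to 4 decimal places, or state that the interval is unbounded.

(-3.3333, 0).

Test eqn y'=λy, z=hλ:
  y_{n+1} = y_n + z·[4/5·y_n + 1/5·y_{n+1}] ⇒ (1 − 1/5z)y_{n+1} = (1 + 4/5z)y_n
  Hence R(z) = (1 + 4/5z)/(1 − 1/5z).

Solve |R(x)|<1 on ℝ⁻.
x=-0.73: |R|=0.3630
R=−1: 1+4/5x = −1+1/5x ⇒ -3/5x=2 ⇒ x=2/(-3/5)=-3.3333
Confirm numerically:
  x=-2.516: |R|=0.67376 <1
  x=-2.422: |R|=0.63164 <1
  x=-2.349: |R|=0.59818 <1
  x=-3.929: |R|=1.20013 >1
  x=-3.882: |R|=1.18532 >1
  x=-3.818: |R|=1.16489 >1
Stable set (-3.3333, 0).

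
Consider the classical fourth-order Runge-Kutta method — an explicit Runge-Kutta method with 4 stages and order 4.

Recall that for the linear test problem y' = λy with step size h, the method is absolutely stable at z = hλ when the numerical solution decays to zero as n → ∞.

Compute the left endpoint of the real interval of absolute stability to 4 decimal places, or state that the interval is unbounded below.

Set f=λy, z=hλ:
  order 4, 4-stage ⇒ R(z)=1+z+z^2/2+z^3/6+z^4/24
  (e.g. R(-0.53)=0.58892, |R|=0.58892)

Solve |R(x)|<1 on ℝ⁻.
x=-0.53: |R|=0.5889
|R(-3.12)|=1.6336 |R(-2.63)|=0.7900 |R(-2.15)|=0.3952
Bisect:
  x_lo=-3.6411 |R|=3.2658  x_hi=-0.2935 |R|=0.7457
  mid=-1.96731 |R|=0.32296 →hi
  mid=-2.80420 |R|=1.02889 →lo
  mid=-2.38576 |R|=0.54681 →hi
  mid=-2.59498 |R|=0.74898 →hi
  mid=-2.69959 |R|=0.87829 →hi
  mid=-2.75190 |R|=0.95080 →hi
  mid=-2.77805 |R|=0.98913 →hi
  mid=-2.79113 |R|=1.00883 →lo
  mid=-2.78459 |R|=0.99894 →hi
  mid=-2.78786 |R|=1.00387 →lo
  ...
  [-2.78541,-2.78520] ⇒ x*=-2.7853
Stable set (-2.7853, 0).

left endpoint -2.7853.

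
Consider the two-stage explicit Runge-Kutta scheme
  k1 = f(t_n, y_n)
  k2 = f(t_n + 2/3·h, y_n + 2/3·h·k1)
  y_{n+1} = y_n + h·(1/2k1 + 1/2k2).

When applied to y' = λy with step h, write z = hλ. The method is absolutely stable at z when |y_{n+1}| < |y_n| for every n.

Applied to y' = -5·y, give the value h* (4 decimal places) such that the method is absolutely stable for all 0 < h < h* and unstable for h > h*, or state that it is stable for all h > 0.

With y'=λy (z=hλ):
  k1=λy_n ⇒ h·k1=z·y_n;  k2=λ(1+2/3z)y_n ⇒ h·k2=z(1+2/3z)y_n
  y_{n+1}/y_n = 1 + 1/2z + 1/2z(1+2/3z) = 1 + z + 1/3z²
  ⇒ R(z) = 1 + z + 1/3z².

Need |R(x)|<1, x<0.
x=-0.94: |R|=0.3545
R=1: x+1/3x²=0 ⇒ x=−3=-3.0000; min R=1−1/(4·1/3)=0.2500>−1
Confirm numerically:
  x=-2.231: |R|=0.42812 <1
  x=-1.935: |R|=0.31307 <1
  x=-1.414: |R|=0.25247 <1
  x=-1.399: |R|=0.25340 <1
  x=-3.515: |R|=1.60341 >1
  x=-3.270: |R|=1.29430 >1
Interval (-3.0000, 0).

(-3.0000,0); λ=-5 ⇒ h* = (3)/5 = 0.6000.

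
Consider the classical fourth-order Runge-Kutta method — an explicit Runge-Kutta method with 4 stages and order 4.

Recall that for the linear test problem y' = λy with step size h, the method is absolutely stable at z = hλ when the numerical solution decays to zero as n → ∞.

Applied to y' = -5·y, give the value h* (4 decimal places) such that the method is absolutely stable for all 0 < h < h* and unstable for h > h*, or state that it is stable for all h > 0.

(-2.7853,0); λ=-5 ⇒ h* = 0.5571.

Set f=λy, z=hλ:
  order 4, 4-stage ⇒ R(z)=1+z+z^2/2+z^3/6+z^4/24
  (e.g. R(-0.46)=0.63144, |R|=0.63144)

Need |R(x)|<1, x<0.
x=-0.46: |R|=0.6314
|R(-3.16)|=1.7284 |R(-2.2)|=0.4214 |R(-1.9)|=0.3048
Bisect:
  x_lo=-3.5804 |R|=3.0267  x_hi=-0.0567 |R|=0.9449
  mid=-1.81855 |R|=0.28836 →hi
  mid=-2.69946 |R|=0.87811 →hi
  mid=-3.13991 |R|=1.68022 →lo
  mid=-2.91969 |R|=1.22226 →lo
  mid=-2.80957 |R|=1.03722 →lo
  mid=-2.75451 |R|=0.95458 →hi
  mid=-2.78204 |R|=0.99511 →hi
  mid=-2.79581 |R|=1.01597 →lo
  mid=-2.78893 |R|=1.00549 →lo
  mid=-2.78548 |R|=1.00029 →lo
  ...
  [-2.78548,-2.78527] ⇒ x*=-2.7853
So |R|<1 on (-2.7853, 0).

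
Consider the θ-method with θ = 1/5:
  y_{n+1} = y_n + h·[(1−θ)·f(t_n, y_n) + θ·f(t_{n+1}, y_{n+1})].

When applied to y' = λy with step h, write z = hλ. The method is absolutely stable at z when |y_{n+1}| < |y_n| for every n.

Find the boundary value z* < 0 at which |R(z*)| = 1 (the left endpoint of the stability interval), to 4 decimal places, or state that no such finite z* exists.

Set f=λy, z=hλ:
  y_{n+1} = y_n + z·[4/5·y_n + 1/5·y_{n+1}] ⇒ (1 − 1/5z)y_{n+1} = (1 + 4/5z)y_n
  so R(z) = (1 + 4/5z)/(1 − 1/5z).

Find x<0 with |R(x)|<1.
x=-1.3: |R|=0.0317
R=−1: 1+4/5x = −1+1/5x ⇒ -3/5x=2 ⇒ x=2/(-3/5)=-3.3333
Confirm numerically:
  x=-2.247: |R|=0.55030 <1
  x=-2.177: |R|=0.51665 <1
  x=-1.585: |R|=0.20349 <1
  x=-1.399: |R|=0.09314 <1
  x=-3.802: |R|=1.15974 >1
  x=-3.371: |R|=1.01350 >1
Stable set (-3.3333, 0).

left endpoint -3.3333.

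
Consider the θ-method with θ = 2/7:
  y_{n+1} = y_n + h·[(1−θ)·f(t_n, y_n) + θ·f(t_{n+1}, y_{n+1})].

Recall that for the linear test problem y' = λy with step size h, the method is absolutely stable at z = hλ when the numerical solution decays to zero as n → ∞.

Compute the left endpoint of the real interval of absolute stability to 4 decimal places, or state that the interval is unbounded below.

Test eqn y'=λy, z=hλ:
  y_{n+1} = y_n + z·[5/7·y_n + 2/7·y_{n+1}] ⇒ (1 − 2/7z)y_{n+1} = (1 + 5/7z)y_n
  Hence R(z) = (1 + 5/7z)/(1 − 2/7z).

Find x<0 with |R(x)|<1.
x=-1.59: |R|=0.0933
R=−1: 1+5/7x = −1+2/7x ⇒ -3/7x=2 ⇒ x=2/(-3/7)=-4.6667
Confirm numerically:
  x=-4.062: |R|=0.88006 <1
  x=-3.670: |R|=0.79149 <1
  x=-3.088: |R|=0.64056 <1
  x=-3.052: |R|=0.63034 <1
  x=-5.088: |R|=1.07359 >1
  x=-4.762: |R|=1.01731 >1
Stable set (-4.6667, 0).

left endpoint -4.6667.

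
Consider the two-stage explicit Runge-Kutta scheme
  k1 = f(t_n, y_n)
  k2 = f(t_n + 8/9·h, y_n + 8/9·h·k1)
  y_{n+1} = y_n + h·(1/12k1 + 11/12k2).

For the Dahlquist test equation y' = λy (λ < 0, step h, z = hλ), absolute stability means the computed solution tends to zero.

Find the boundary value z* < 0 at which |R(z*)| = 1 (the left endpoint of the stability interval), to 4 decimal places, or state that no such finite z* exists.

Test eqn y'=λy, z=hλ:
  k1=λy_n ⇒ h·k1=z·y_n;  k2=λ(1+8/9z)y_n ⇒ h·k2=z(1+8/9z)y_n
  y_{n+1}/y_n = 1 + 1/12z + 11/12z(1+8/9z) = 1 + z + 22/27z²
  ⇒ R(z) = 1 + z + 22/27z².

Boundary: |R(x)|=1, x<0.
x=-0.49: |R|=0.7056
R=1: x+22/27x²=0 ⇒ x=−27/22=-1.2273; min R=1−1/(4·22/27)=0.6932>−1
Confirm numerically:
  x=-1.149: |R|=0.92672 <1
  x=-1.060: |R|=0.85553 <1
  x=-0.709: |R|=0.70059 <1
  x=-1.728: |R|=1.70502 >1
  x=-1.376: |R|=1.16675 >1
Stable set (-1.2273, 0).

z* = -1.2273.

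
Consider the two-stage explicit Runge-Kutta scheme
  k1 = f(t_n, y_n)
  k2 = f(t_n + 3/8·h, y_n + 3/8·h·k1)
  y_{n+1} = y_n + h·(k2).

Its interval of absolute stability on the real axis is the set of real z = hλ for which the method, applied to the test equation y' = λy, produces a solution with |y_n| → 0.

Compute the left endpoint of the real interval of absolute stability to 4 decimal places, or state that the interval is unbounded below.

With y'=λy (z=hλ):
  k1=λy_n ⇒ h·k1=z·y_n;  k2=λ(1+3/8z)y_n ⇒ h·k2=z(1+3/8z)y_n
  y_{n+1}/y_n = 1 + z(1+3/8z) = 1 + z + 3/8z²
  ⇒ R(z) = 1 + z + 3/8z².

Boundary: |R(x)|=1, x<0.
x=-1.53: |R|=0.3478
R=1: x+3/8x²=0 ⇒ x=−8/3=-2.6667; min R=1−1/(4·3/8)=0.3333>−1
Confirm numerically:
  x=-2.345: |R|=0.71713 <1
  x=-2.267: |R|=0.66023 <1
  x=-1.297: |R|=0.33383 <1
  x=-3.131: |R|=1.54519 >1
  x=-3.075: |R|=1.47086 >1
  x=-3.028: |R|=1.41029 >1
Stable set (-2.6667, 0).

z* = -2.6667.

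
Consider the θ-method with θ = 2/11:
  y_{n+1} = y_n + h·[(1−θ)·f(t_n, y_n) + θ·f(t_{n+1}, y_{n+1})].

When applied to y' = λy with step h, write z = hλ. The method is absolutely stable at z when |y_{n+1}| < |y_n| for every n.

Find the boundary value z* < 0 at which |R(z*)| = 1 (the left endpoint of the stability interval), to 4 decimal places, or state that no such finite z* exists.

z* = -3.1429.

On y'=λy, z=hλ:
  y_{n+1} = y_n + z·[9/11·y_n + 2/11·y_{n+1}] ⇒ (1 − 2/11z)y_{n+1} = (1 + 9/11z)y_n
  ⇒ R(z) = (1 + 9/11z)/(1 − 2/11z).

Solve |R(x)|<1 on ℝ⁻.
x=-0.72: |R|=0.3633
R=−1: 1+9/11x = −1+2/11x ⇒ -7/11x=2 ⇒ x=2/(-7/11)=-3.1429
Confirm numerically:
  x=-3.001: |R|=0.94160 <1
  x=-2.545: |R|=0.73990 <1
  x=-2.300: |R|=0.62179 <1
  x=-3.427: |R|=1.11140 >1
  x=-3.412: |R|=1.10570 >1
Interval (-3.1429, 0).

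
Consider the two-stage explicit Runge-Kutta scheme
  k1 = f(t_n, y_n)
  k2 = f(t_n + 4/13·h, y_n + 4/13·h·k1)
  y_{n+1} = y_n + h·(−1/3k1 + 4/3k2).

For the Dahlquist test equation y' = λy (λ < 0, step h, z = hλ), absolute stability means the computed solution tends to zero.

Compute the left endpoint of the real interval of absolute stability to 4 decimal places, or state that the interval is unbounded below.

Test eqn y'=λy, z=hλ:
  k1=λy_n ⇒ h·k1=z·y_n;  k2=λ(1+4/13z)y_n ⇒ h·k2=z(1+4/13z)y_n
  y_{n+1}/y_n = 1 − 1/3z + 4/3z(1+4/13z) = 1 + z + 16/39z²
  R(z) = 1 + z + 16/39z².

Need |R(x)|<1, x<0.
x=-0.83: |R|=0.4526
R=1: x+16/39x²=0 ⇒ x=−39/16=-2.4375; min R=1−1/(4·16/39)=0.3906>−1
Confirm numerically:
  x=-2.402: |R|=0.96502 <1
  x=-2.163: |R|=0.75641 <1
  x=-1.683: |R|=0.47905 <1
  x=-1.655: |R|=0.46870 <1
  x=-2.823: |R|=1.44647 >1
  x=-2.559: |R|=1.12756 >1
Interval (-2.4375, 0).

z* = -2.4375.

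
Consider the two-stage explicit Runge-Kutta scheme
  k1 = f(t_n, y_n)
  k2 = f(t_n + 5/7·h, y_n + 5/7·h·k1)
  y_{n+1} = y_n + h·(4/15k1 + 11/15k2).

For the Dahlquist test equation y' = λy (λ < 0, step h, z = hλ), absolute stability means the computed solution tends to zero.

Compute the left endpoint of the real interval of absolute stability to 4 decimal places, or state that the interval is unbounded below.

Set f=λy, z=hλ:
  k1=λy_n ⇒ h·k1=z·y_n;  k2=λ(1+5/7z)y_n ⇒ h·k2=z(1+5/7z)y_n
  y_{n+1}/y_n = 1 + 4/15z + 11/15z(1+5/7z) = 1 + z + 11/21z²
  Hence R(z) = 1 + z + 11/21z².

Solve |R(x)|<1 on ℝ⁻.
x=-1.78: |R|=0.8796
R=1: x+11/21x²=0 ⇒ x=−21/11=-1.9091; min R=1−1/(4·11/21)=0.5227>−1
Confirm numerically:
  x=-1.531: |R|=0.69679 <1
  x=-1.355: |R|=0.60673 <1
  x=-1.173: |R|=0.54772 <1
  x=-1.134: |R|=0.53960 <1
  x=-2.438: |R|=1.67544 >1
  x=-2.060: |R|=1.16284 >1
  x=-1.992: |R|=1.08651 >1
Stable set (-1.9091, 0).

z* = -1.9091.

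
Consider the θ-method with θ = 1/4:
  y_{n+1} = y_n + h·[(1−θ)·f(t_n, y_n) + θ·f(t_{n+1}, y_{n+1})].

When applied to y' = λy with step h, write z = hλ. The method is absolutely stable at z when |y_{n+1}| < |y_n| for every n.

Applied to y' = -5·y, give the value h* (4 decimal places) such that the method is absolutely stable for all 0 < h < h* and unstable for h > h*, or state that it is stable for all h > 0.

With y'=λy (z=hλ):
  y_{n+1} = y_n + z·[3/4·y_n + 1/4·y_{n+1}] ⇒ (1 − 1/4z)y_{n+1} = (1 + 3/4z)y_n
  so R(z) = (1 + 3/4z)/(1 − 1/4z).

Find x<0 with |R(x)|<1.
x=-0.41: |R|=0.6281
R=−1: 1+3/4x = −1+1/4x ⇒ -1/2x=2 ⇒ x=2/(-1/2)=-4.0000
Confirm numerically:
  x=-3.462: |R|=0.85580 <1
  x=-3.126: |R|=0.75470 <1
  x=-2.402: |R|=0.50078 <1
  x=-1.711: |R|=0.19839 <1
  x=-4.328: |R|=1.07877 >1
  x=-4.208: |R|=1.05068 >1
Stable set (-4.0000, 0).

(-4.0000,0); λ=-5 ⇒ h* = (4)/5 = 0.8000.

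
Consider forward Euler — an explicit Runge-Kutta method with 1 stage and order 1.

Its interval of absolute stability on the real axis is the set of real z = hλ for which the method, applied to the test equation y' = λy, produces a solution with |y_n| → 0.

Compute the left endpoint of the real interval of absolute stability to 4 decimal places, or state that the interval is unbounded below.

left endpoint -2.0000.

On y'=λy, z=hλ:
  order 1, 1-stage ⇒ R(z)=1+z
  (e.g. R(-1.63)=-0.63000, |R|=0.63000)

Find x<0 with |R(x)|<1.
x=-1.63: |R|=0.6300
|R(-1.01)|=0.0100 |R(-0.64)|=0.3600 |R(-0.63)|=0.3700
Bisect:
  x_lo=-2.5386 |R|=1.5386  x_hi=-0.3856 |R|=0.6144
  mid=-1.46211 |R|=0.46211 →hi
  mid=-2.00037 |R|=1.00037 →lo
  mid=-1.73124 |R|=0.73124 →hi
  mid=-1.86580 |R|=0.86580 →hi
  mid=-1.93309 |R|=0.93309 →hi
  mid=-1.96673 |R|=0.96673 →hi
  mid=-1.98355 |R|=0.98355 →hi
  mid=-1.99196 |R|=0.99196 →hi
  mid=-1.99616 |R|=0.99616 →hi
  ...
  [-2.00011,-1.99998] ⇒ x*=-2.0000
Stable set (-2.0000, 0).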